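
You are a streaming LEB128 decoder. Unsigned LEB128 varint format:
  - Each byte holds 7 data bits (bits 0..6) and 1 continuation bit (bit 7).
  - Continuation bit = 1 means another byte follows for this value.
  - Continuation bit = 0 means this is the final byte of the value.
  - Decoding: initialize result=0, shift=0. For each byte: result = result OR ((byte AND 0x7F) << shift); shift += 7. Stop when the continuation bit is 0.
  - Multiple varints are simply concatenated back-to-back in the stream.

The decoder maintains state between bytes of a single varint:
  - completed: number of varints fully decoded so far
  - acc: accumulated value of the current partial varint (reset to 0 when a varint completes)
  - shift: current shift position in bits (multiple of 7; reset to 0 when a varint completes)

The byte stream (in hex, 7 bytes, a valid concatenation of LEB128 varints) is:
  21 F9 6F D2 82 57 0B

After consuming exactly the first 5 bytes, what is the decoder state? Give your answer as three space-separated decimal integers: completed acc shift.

Answer: 2 338 14

Derivation:
byte[0]=0x21 cont=0 payload=0x21: varint #1 complete (value=33); reset -> completed=1 acc=0 shift=0
byte[1]=0xF9 cont=1 payload=0x79: acc |= 121<<0 -> completed=1 acc=121 shift=7
byte[2]=0x6F cont=0 payload=0x6F: varint #2 complete (value=14329); reset -> completed=2 acc=0 shift=0
byte[3]=0xD2 cont=1 payload=0x52: acc |= 82<<0 -> completed=2 acc=82 shift=7
byte[4]=0x82 cont=1 payload=0x02: acc |= 2<<7 -> completed=2 acc=338 shift=14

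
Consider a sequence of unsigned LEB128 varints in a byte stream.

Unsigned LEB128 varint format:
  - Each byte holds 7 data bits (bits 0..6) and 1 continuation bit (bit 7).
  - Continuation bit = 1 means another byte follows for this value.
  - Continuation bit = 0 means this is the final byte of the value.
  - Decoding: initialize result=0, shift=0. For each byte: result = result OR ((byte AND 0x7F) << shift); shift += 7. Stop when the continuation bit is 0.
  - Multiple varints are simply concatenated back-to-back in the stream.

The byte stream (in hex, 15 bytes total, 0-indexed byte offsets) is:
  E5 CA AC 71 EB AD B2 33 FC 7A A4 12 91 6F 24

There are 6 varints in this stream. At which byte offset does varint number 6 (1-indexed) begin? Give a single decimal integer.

Answer: 14

Derivation:
  byte[0]=0xE5 cont=1 payload=0x65=101: acc |= 101<<0 -> acc=101 shift=7
  byte[1]=0xCA cont=1 payload=0x4A=74: acc |= 74<<7 -> acc=9573 shift=14
  byte[2]=0xAC cont=1 payload=0x2C=44: acc |= 44<<14 -> acc=730469 shift=21
  byte[3]=0x71 cont=0 payload=0x71=113: acc |= 113<<21 -> acc=237708645 shift=28 [end]
Varint 1: bytes[0:4] = E5 CA AC 71 -> value 237708645 (4 byte(s))
  byte[4]=0xEB cont=1 payload=0x6B=107: acc |= 107<<0 -> acc=107 shift=7
  byte[5]=0xAD cont=1 payload=0x2D=45: acc |= 45<<7 -> acc=5867 shift=14
  byte[6]=0xB2 cont=1 payload=0x32=50: acc |= 50<<14 -> acc=825067 shift=21
  byte[7]=0x33 cont=0 payload=0x33=51: acc |= 51<<21 -> acc=107779819 shift=28 [end]
Varint 2: bytes[4:8] = EB AD B2 33 -> value 107779819 (4 byte(s))
  byte[8]=0xFC cont=1 payload=0x7C=124: acc |= 124<<0 -> acc=124 shift=7
  byte[9]=0x7A cont=0 payload=0x7A=122: acc |= 122<<7 -> acc=15740 shift=14 [end]
Varint 3: bytes[8:10] = FC 7A -> value 15740 (2 byte(s))
  byte[10]=0xA4 cont=1 payload=0x24=36: acc |= 36<<0 -> acc=36 shift=7
  byte[11]=0x12 cont=0 payload=0x12=18: acc |= 18<<7 -> acc=2340 shift=14 [end]
Varint 4: bytes[10:12] = A4 12 -> value 2340 (2 byte(s))
  byte[12]=0x91 cont=1 payload=0x11=17: acc |= 17<<0 -> acc=17 shift=7
  byte[13]=0x6F cont=0 payload=0x6F=111: acc |= 111<<7 -> acc=14225 shift=14 [end]
Varint 5: bytes[12:14] = 91 6F -> value 14225 (2 byte(s))
  byte[14]=0x24 cont=0 payload=0x24=36: acc |= 36<<0 -> acc=36 shift=7 [end]
Varint 6: bytes[14:15] = 24 -> value 36 (1 byte(s))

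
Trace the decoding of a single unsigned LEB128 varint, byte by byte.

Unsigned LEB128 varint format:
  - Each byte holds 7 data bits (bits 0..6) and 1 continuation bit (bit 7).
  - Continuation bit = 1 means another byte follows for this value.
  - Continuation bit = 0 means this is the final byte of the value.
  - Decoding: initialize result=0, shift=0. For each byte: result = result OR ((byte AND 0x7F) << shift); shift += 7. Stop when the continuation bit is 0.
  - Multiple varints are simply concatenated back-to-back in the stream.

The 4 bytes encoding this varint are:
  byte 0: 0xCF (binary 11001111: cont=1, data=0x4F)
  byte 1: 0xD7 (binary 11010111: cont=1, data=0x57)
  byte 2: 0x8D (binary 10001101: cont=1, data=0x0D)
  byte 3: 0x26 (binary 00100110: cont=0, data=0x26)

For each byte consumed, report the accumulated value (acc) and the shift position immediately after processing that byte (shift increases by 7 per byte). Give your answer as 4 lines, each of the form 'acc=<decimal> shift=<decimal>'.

Answer: acc=79 shift=7
acc=11215 shift=14
acc=224207 shift=21
acc=79915983 shift=28

Derivation:
byte 0=0xCF: payload=0x4F=79, contrib = 79<<0 = 79; acc -> 79, shift -> 7
byte 1=0xD7: payload=0x57=87, contrib = 87<<7 = 11136; acc -> 11215, shift -> 14
byte 2=0x8D: payload=0x0D=13, contrib = 13<<14 = 212992; acc -> 224207, shift -> 21
byte 3=0x26: payload=0x26=38, contrib = 38<<21 = 79691776; acc -> 79915983, shift -> 28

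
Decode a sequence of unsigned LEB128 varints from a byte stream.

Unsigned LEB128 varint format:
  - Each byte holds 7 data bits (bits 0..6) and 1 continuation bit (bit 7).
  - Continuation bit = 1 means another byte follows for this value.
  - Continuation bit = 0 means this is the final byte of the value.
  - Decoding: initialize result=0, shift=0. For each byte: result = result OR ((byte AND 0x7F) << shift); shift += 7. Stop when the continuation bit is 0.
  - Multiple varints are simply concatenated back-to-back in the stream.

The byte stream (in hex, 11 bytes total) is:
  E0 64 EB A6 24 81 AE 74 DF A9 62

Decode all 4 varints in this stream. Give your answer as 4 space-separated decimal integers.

  byte[0]=0xE0 cont=1 payload=0x60=96: acc |= 96<<0 -> acc=96 shift=7
  byte[1]=0x64 cont=0 payload=0x64=100: acc |= 100<<7 -> acc=12896 shift=14 [end]
Varint 1: bytes[0:2] = E0 64 -> value 12896 (2 byte(s))
  byte[2]=0xEB cont=1 payload=0x6B=107: acc |= 107<<0 -> acc=107 shift=7
  byte[3]=0xA6 cont=1 payload=0x26=38: acc |= 38<<7 -> acc=4971 shift=14
  byte[4]=0x24 cont=0 payload=0x24=36: acc |= 36<<14 -> acc=594795 shift=21 [end]
Varint 2: bytes[2:5] = EB A6 24 -> value 594795 (3 byte(s))
  byte[5]=0x81 cont=1 payload=0x01=1: acc |= 1<<0 -> acc=1 shift=7
  byte[6]=0xAE cont=1 payload=0x2E=46: acc |= 46<<7 -> acc=5889 shift=14
  byte[7]=0x74 cont=0 payload=0x74=116: acc |= 116<<14 -> acc=1906433 shift=21 [end]
Varint 3: bytes[5:8] = 81 AE 74 -> value 1906433 (3 byte(s))
  byte[8]=0xDF cont=1 payload=0x5F=95: acc |= 95<<0 -> acc=95 shift=7
  byte[9]=0xA9 cont=1 payload=0x29=41: acc |= 41<<7 -> acc=5343 shift=14
  byte[10]=0x62 cont=0 payload=0x62=98: acc |= 98<<14 -> acc=1610975 shift=21 [end]
Varint 4: bytes[8:11] = DF A9 62 -> value 1610975 (3 byte(s))

Answer: 12896 594795 1906433 1610975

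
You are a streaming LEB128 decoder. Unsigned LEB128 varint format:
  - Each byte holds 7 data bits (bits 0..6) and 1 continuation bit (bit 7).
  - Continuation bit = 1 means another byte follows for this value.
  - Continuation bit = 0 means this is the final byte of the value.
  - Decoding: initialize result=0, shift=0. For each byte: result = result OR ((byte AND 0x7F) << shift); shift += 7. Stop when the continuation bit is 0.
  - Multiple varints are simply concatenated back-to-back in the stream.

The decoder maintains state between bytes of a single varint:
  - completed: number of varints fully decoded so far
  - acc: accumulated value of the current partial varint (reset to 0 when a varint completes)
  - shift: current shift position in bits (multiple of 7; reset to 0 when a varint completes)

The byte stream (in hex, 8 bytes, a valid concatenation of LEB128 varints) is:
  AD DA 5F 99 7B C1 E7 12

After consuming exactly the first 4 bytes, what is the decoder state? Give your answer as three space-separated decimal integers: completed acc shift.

Answer: 1 25 7

Derivation:
byte[0]=0xAD cont=1 payload=0x2D: acc |= 45<<0 -> completed=0 acc=45 shift=7
byte[1]=0xDA cont=1 payload=0x5A: acc |= 90<<7 -> completed=0 acc=11565 shift=14
byte[2]=0x5F cont=0 payload=0x5F: varint #1 complete (value=1568045); reset -> completed=1 acc=0 shift=0
byte[3]=0x99 cont=1 payload=0x19: acc |= 25<<0 -> completed=1 acc=25 shift=7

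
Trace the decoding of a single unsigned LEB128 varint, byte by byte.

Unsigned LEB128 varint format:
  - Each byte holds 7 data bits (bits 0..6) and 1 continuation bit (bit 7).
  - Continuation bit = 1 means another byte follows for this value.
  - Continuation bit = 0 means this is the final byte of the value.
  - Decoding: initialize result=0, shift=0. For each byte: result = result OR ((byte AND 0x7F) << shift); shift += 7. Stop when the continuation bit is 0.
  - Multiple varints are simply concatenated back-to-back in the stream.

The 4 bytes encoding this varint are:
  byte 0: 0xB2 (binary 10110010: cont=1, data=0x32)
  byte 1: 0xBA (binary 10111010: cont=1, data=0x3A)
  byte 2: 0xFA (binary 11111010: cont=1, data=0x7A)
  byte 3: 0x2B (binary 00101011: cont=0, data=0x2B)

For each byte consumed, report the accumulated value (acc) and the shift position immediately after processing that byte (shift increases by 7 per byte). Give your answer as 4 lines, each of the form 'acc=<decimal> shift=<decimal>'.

byte 0=0xB2: payload=0x32=50, contrib = 50<<0 = 50; acc -> 50, shift -> 7
byte 1=0xBA: payload=0x3A=58, contrib = 58<<7 = 7424; acc -> 7474, shift -> 14
byte 2=0xFA: payload=0x7A=122, contrib = 122<<14 = 1998848; acc -> 2006322, shift -> 21
byte 3=0x2B: payload=0x2B=43, contrib = 43<<21 = 90177536; acc -> 92183858, shift -> 28

Answer: acc=50 shift=7
acc=7474 shift=14
acc=2006322 shift=21
acc=92183858 shift=28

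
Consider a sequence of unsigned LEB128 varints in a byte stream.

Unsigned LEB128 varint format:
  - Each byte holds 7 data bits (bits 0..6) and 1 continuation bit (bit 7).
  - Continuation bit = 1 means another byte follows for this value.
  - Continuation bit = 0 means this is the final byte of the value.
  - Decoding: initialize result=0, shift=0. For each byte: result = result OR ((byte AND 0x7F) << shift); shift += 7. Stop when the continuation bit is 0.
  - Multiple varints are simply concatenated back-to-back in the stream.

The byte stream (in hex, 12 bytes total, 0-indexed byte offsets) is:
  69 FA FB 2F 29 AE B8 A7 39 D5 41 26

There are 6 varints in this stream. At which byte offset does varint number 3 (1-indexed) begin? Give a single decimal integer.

Answer: 4

Derivation:
  byte[0]=0x69 cont=0 payload=0x69=105: acc |= 105<<0 -> acc=105 shift=7 [end]
Varint 1: bytes[0:1] = 69 -> value 105 (1 byte(s))
  byte[1]=0xFA cont=1 payload=0x7A=122: acc |= 122<<0 -> acc=122 shift=7
  byte[2]=0xFB cont=1 payload=0x7B=123: acc |= 123<<7 -> acc=15866 shift=14
  byte[3]=0x2F cont=0 payload=0x2F=47: acc |= 47<<14 -> acc=785914 shift=21 [end]
Varint 2: bytes[1:4] = FA FB 2F -> value 785914 (3 byte(s))
  byte[4]=0x29 cont=0 payload=0x29=41: acc |= 41<<0 -> acc=41 shift=7 [end]
Varint 3: bytes[4:5] = 29 -> value 41 (1 byte(s))
  byte[5]=0xAE cont=1 payload=0x2E=46: acc |= 46<<0 -> acc=46 shift=7
  byte[6]=0xB8 cont=1 payload=0x38=56: acc |= 56<<7 -> acc=7214 shift=14
  byte[7]=0xA7 cont=1 payload=0x27=39: acc |= 39<<14 -> acc=646190 shift=21
  byte[8]=0x39 cont=0 payload=0x39=57: acc |= 57<<21 -> acc=120183854 shift=28 [end]
Varint 4: bytes[5:9] = AE B8 A7 39 -> value 120183854 (4 byte(s))
  byte[9]=0xD5 cont=1 payload=0x55=85: acc |= 85<<0 -> acc=85 shift=7
  byte[10]=0x41 cont=0 payload=0x41=65: acc |= 65<<7 -> acc=8405 shift=14 [end]
Varint 5: bytes[9:11] = D5 41 -> value 8405 (2 byte(s))
  byte[11]=0x26 cont=0 payload=0x26=38: acc |= 38<<0 -> acc=38 shift=7 [end]
Varint 6: bytes[11:12] = 26 -> value 38 (1 byte(s))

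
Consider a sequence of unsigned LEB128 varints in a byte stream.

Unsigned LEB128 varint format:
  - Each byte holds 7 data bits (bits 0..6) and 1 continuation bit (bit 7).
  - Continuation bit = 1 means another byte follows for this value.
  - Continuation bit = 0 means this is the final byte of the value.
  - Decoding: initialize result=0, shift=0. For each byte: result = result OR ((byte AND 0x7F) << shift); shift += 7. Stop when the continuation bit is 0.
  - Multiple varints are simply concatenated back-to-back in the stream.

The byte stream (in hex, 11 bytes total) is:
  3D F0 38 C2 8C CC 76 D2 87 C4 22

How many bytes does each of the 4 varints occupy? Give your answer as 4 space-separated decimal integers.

Answer: 1 2 4 4

Derivation:
  byte[0]=0x3D cont=0 payload=0x3D=61: acc |= 61<<0 -> acc=61 shift=7 [end]
Varint 1: bytes[0:1] = 3D -> value 61 (1 byte(s))
  byte[1]=0xF0 cont=1 payload=0x70=112: acc |= 112<<0 -> acc=112 shift=7
  byte[2]=0x38 cont=0 payload=0x38=56: acc |= 56<<7 -> acc=7280 shift=14 [end]
Varint 2: bytes[1:3] = F0 38 -> value 7280 (2 byte(s))
  byte[3]=0xC2 cont=1 payload=0x42=66: acc |= 66<<0 -> acc=66 shift=7
  byte[4]=0x8C cont=1 payload=0x0C=12: acc |= 12<<7 -> acc=1602 shift=14
  byte[5]=0xCC cont=1 payload=0x4C=76: acc |= 76<<14 -> acc=1246786 shift=21
  byte[6]=0x76 cont=0 payload=0x76=118: acc |= 118<<21 -> acc=248710722 shift=28 [end]
Varint 3: bytes[3:7] = C2 8C CC 76 -> value 248710722 (4 byte(s))
  byte[7]=0xD2 cont=1 payload=0x52=82: acc |= 82<<0 -> acc=82 shift=7
  byte[8]=0x87 cont=1 payload=0x07=7: acc |= 7<<7 -> acc=978 shift=14
  byte[9]=0xC4 cont=1 payload=0x44=68: acc |= 68<<14 -> acc=1115090 shift=21
  byte[10]=0x22 cont=0 payload=0x22=34: acc |= 34<<21 -> acc=72418258 shift=28 [end]
Varint 4: bytes[7:11] = D2 87 C4 22 -> value 72418258 (4 byte(s))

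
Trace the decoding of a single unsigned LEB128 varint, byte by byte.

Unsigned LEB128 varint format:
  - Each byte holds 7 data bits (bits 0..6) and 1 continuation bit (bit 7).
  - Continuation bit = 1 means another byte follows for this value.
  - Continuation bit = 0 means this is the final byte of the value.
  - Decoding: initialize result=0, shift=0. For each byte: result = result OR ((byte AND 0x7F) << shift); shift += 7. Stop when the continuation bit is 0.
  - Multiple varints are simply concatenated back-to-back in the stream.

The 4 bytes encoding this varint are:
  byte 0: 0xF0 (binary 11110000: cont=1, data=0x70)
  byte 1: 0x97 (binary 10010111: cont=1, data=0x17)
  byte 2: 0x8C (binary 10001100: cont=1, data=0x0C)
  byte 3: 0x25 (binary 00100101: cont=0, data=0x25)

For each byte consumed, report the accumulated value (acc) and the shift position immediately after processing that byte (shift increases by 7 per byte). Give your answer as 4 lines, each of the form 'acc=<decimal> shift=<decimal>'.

byte 0=0xF0: payload=0x70=112, contrib = 112<<0 = 112; acc -> 112, shift -> 7
byte 1=0x97: payload=0x17=23, contrib = 23<<7 = 2944; acc -> 3056, shift -> 14
byte 2=0x8C: payload=0x0C=12, contrib = 12<<14 = 196608; acc -> 199664, shift -> 21
byte 3=0x25: payload=0x25=37, contrib = 37<<21 = 77594624; acc -> 77794288, shift -> 28

Answer: acc=112 shift=7
acc=3056 shift=14
acc=199664 shift=21
acc=77794288 shift=28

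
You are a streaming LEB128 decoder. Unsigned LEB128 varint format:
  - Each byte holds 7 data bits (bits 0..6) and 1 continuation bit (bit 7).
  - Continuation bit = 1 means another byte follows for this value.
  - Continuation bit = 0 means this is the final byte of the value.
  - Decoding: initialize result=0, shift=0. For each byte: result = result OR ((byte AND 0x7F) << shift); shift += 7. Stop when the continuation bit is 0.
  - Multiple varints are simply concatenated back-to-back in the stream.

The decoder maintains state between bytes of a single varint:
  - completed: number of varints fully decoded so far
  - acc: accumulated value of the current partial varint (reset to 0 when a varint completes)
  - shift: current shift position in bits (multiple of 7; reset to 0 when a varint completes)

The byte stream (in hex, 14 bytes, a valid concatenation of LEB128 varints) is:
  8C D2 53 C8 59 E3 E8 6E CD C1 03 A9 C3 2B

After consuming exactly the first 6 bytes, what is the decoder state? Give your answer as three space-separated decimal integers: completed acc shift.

byte[0]=0x8C cont=1 payload=0x0C: acc |= 12<<0 -> completed=0 acc=12 shift=7
byte[1]=0xD2 cont=1 payload=0x52: acc |= 82<<7 -> completed=0 acc=10508 shift=14
byte[2]=0x53 cont=0 payload=0x53: varint #1 complete (value=1370380); reset -> completed=1 acc=0 shift=0
byte[3]=0xC8 cont=1 payload=0x48: acc |= 72<<0 -> completed=1 acc=72 shift=7
byte[4]=0x59 cont=0 payload=0x59: varint #2 complete (value=11464); reset -> completed=2 acc=0 shift=0
byte[5]=0xE3 cont=1 payload=0x63: acc |= 99<<0 -> completed=2 acc=99 shift=7

Answer: 2 99 7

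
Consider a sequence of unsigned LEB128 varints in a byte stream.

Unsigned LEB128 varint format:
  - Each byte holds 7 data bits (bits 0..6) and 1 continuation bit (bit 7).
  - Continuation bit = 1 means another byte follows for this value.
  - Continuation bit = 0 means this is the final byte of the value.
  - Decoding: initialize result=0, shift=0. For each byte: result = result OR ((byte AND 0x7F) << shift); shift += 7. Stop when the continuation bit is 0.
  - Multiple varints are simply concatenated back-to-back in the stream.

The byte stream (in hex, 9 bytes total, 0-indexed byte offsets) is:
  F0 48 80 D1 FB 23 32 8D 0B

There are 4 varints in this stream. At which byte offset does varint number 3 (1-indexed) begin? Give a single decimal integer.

  byte[0]=0xF0 cont=1 payload=0x70=112: acc |= 112<<0 -> acc=112 shift=7
  byte[1]=0x48 cont=0 payload=0x48=72: acc |= 72<<7 -> acc=9328 shift=14 [end]
Varint 1: bytes[0:2] = F0 48 -> value 9328 (2 byte(s))
  byte[2]=0x80 cont=1 payload=0x00=0: acc |= 0<<0 -> acc=0 shift=7
  byte[3]=0xD1 cont=1 payload=0x51=81: acc |= 81<<7 -> acc=10368 shift=14
  byte[4]=0xFB cont=1 payload=0x7B=123: acc |= 123<<14 -> acc=2025600 shift=21
  byte[5]=0x23 cont=0 payload=0x23=35: acc |= 35<<21 -> acc=75425920 shift=28 [end]
Varint 2: bytes[2:6] = 80 D1 FB 23 -> value 75425920 (4 byte(s))
  byte[6]=0x32 cont=0 payload=0x32=50: acc |= 50<<0 -> acc=50 shift=7 [end]
Varint 3: bytes[6:7] = 32 -> value 50 (1 byte(s))
  byte[7]=0x8D cont=1 payload=0x0D=13: acc |= 13<<0 -> acc=13 shift=7
  byte[8]=0x0B cont=0 payload=0x0B=11: acc |= 11<<7 -> acc=1421 shift=14 [end]
Varint 4: bytes[7:9] = 8D 0B -> value 1421 (2 byte(s))

Answer: 6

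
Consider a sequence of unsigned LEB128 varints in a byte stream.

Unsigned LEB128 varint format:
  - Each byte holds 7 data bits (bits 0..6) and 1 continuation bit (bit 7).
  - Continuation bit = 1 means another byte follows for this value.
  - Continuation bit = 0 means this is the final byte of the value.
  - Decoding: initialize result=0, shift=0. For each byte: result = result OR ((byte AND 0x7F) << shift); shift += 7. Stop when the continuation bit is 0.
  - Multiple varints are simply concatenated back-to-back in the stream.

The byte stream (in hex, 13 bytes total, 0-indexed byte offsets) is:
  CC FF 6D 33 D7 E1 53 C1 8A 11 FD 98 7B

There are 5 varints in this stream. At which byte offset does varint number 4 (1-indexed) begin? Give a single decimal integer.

Answer: 7

Derivation:
  byte[0]=0xCC cont=1 payload=0x4C=76: acc |= 76<<0 -> acc=76 shift=7
  byte[1]=0xFF cont=1 payload=0x7F=127: acc |= 127<<7 -> acc=16332 shift=14
  byte[2]=0x6D cont=0 payload=0x6D=109: acc |= 109<<14 -> acc=1802188 shift=21 [end]
Varint 1: bytes[0:3] = CC FF 6D -> value 1802188 (3 byte(s))
  byte[3]=0x33 cont=0 payload=0x33=51: acc |= 51<<0 -> acc=51 shift=7 [end]
Varint 2: bytes[3:4] = 33 -> value 51 (1 byte(s))
  byte[4]=0xD7 cont=1 payload=0x57=87: acc |= 87<<0 -> acc=87 shift=7
  byte[5]=0xE1 cont=1 payload=0x61=97: acc |= 97<<7 -> acc=12503 shift=14
  byte[6]=0x53 cont=0 payload=0x53=83: acc |= 83<<14 -> acc=1372375 shift=21 [end]
Varint 3: bytes[4:7] = D7 E1 53 -> value 1372375 (3 byte(s))
  byte[7]=0xC1 cont=1 payload=0x41=65: acc |= 65<<0 -> acc=65 shift=7
  byte[8]=0x8A cont=1 payload=0x0A=10: acc |= 10<<7 -> acc=1345 shift=14
  byte[9]=0x11 cont=0 payload=0x11=17: acc |= 17<<14 -> acc=279873 shift=21 [end]
Varint 4: bytes[7:10] = C1 8A 11 -> value 279873 (3 byte(s))
  byte[10]=0xFD cont=1 payload=0x7D=125: acc |= 125<<0 -> acc=125 shift=7
  byte[11]=0x98 cont=1 payload=0x18=24: acc |= 24<<7 -> acc=3197 shift=14
  byte[12]=0x7B cont=0 payload=0x7B=123: acc |= 123<<14 -> acc=2018429 shift=21 [end]
Varint 5: bytes[10:13] = FD 98 7B -> value 2018429 (3 byte(s))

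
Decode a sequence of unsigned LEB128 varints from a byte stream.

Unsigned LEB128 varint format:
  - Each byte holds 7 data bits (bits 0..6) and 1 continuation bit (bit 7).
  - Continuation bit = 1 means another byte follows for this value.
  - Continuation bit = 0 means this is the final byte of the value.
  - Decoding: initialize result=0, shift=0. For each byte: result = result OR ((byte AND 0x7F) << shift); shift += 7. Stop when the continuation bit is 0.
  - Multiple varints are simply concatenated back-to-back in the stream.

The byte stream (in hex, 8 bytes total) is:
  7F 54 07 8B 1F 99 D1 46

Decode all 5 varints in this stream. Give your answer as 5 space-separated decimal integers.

  byte[0]=0x7F cont=0 payload=0x7F=127: acc |= 127<<0 -> acc=127 shift=7 [end]
Varint 1: bytes[0:1] = 7F -> value 127 (1 byte(s))
  byte[1]=0x54 cont=0 payload=0x54=84: acc |= 84<<0 -> acc=84 shift=7 [end]
Varint 2: bytes[1:2] = 54 -> value 84 (1 byte(s))
  byte[2]=0x07 cont=0 payload=0x07=7: acc |= 7<<0 -> acc=7 shift=7 [end]
Varint 3: bytes[2:3] = 07 -> value 7 (1 byte(s))
  byte[3]=0x8B cont=1 payload=0x0B=11: acc |= 11<<0 -> acc=11 shift=7
  byte[4]=0x1F cont=0 payload=0x1F=31: acc |= 31<<7 -> acc=3979 shift=14 [end]
Varint 4: bytes[3:5] = 8B 1F -> value 3979 (2 byte(s))
  byte[5]=0x99 cont=1 payload=0x19=25: acc |= 25<<0 -> acc=25 shift=7
  byte[6]=0xD1 cont=1 payload=0x51=81: acc |= 81<<7 -> acc=10393 shift=14
  byte[7]=0x46 cont=0 payload=0x46=70: acc |= 70<<14 -> acc=1157273 shift=21 [end]
Varint 5: bytes[5:8] = 99 D1 46 -> value 1157273 (3 byte(s))

Answer: 127 84 7 3979 1157273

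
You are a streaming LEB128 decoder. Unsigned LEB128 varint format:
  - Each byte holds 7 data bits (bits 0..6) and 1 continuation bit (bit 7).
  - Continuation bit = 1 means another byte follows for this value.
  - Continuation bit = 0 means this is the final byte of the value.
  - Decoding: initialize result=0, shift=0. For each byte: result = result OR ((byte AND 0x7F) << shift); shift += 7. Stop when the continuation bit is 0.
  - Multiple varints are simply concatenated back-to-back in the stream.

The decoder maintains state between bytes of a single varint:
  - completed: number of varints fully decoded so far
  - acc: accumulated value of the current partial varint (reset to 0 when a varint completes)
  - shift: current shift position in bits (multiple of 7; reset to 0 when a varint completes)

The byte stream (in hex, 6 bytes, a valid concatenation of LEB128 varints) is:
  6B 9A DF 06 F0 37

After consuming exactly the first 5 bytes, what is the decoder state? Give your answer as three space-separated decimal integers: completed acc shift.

Answer: 2 112 7

Derivation:
byte[0]=0x6B cont=0 payload=0x6B: varint #1 complete (value=107); reset -> completed=1 acc=0 shift=0
byte[1]=0x9A cont=1 payload=0x1A: acc |= 26<<0 -> completed=1 acc=26 shift=7
byte[2]=0xDF cont=1 payload=0x5F: acc |= 95<<7 -> completed=1 acc=12186 shift=14
byte[3]=0x06 cont=0 payload=0x06: varint #2 complete (value=110490); reset -> completed=2 acc=0 shift=0
byte[4]=0xF0 cont=1 payload=0x70: acc |= 112<<0 -> completed=2 acc=112 shift=7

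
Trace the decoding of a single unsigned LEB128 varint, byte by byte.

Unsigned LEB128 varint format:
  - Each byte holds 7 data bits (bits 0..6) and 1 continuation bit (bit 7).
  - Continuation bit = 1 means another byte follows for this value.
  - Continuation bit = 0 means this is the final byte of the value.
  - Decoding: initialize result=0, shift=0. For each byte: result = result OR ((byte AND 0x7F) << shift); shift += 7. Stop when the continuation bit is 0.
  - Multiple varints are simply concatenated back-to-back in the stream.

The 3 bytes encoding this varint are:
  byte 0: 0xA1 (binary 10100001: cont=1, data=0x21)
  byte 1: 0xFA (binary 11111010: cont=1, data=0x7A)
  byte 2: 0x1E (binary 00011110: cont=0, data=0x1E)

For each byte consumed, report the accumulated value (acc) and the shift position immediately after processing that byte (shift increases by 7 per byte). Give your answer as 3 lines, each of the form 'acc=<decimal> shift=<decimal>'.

Answer: acc=33 shift=7
acc=15649 shift=14
acc=507169 shift=21

Derivation:
byte 0=0xA1: payload=0x21=33, contrib = 33<<0 = 33; acc -> 33, shift -> 7
byte 1=0xFA: payload=0x7A=122, contrib = 122<<7 = 15616; acc -> 15649, shift -> 14
byte 2=0x1E: payload=0x1E=30, contrib = 30<<14 = 491520; acc -> 507169, shift -> 21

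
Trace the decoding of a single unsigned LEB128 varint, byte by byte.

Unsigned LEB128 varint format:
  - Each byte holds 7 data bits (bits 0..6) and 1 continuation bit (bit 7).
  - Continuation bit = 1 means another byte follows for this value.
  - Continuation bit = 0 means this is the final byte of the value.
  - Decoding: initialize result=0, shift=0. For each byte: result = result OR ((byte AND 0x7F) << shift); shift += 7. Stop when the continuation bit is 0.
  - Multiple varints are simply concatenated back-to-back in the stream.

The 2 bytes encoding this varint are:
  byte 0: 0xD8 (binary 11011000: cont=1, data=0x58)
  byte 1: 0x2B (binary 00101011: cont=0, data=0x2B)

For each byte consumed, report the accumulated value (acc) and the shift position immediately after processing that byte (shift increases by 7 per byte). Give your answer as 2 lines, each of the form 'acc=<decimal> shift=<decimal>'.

byte 0=0xD8: payload=0x58=88, contrib = 88<<0 = 88; acc -> 88, shift -> 7
byte 1=0x2B: payload=0x2B=43, contrib = 43<<7 = 5504; acc -> 5592, shift -> 14

Answer: acc=88 shift=7
acc=5592 shift=14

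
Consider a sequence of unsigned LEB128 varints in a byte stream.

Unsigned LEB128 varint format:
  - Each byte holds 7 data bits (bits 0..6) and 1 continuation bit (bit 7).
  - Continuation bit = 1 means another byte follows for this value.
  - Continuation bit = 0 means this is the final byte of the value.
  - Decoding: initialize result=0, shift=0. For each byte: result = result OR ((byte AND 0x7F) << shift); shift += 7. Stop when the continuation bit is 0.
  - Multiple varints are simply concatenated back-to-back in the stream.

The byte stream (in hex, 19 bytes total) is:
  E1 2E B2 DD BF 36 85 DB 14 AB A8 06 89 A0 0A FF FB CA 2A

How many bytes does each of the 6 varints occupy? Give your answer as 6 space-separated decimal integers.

Answer: 2 4 3 3 3 4

Derivation:
  byte[0]=0xE1 cont=1 payload=0x61=97: acc |= 97<<0 -> acc=97 shift=7
  byte[1]=0x2E cont=0 payload=0x2E=46: acc |= 46<<7 -> acc=5985 shift=14 [end]
Varint 1: bytes[0:2] = E1 2E -> value 5985 (2 byte(s))
  byte[2]=0xB2 cont=1 payload=0x32=50: acc |= 50<<0 -> acc=50 shift=7
  byte[3]=0xDD cont=1 payload=0x5D=93: acc |= 93<<7 -> acc=11954 shift=14
  byte[4]=0xBF cont=1 payload=0x3F=63: acc |= 63<<14 -> acc=1044146 shift=21
  byte[5]=0x36 cont=0 payload=0x36=54: acc |= 54<<21 -> acc=114290354 shift=28 [end]
Varint 2: bytes[2:6] = B2 DD BF 36 -> value 114290354 (4 byte(s))
  byte[6]=0x85 cont=1 payload=0x05=5: acc |= 5<<0 -> acc=5 shift=7
  byte[7]=0xDB cont=1 payload=0x5B=91: acc |= 91<<7 -> acc=11653 shift=14
  byte[8]=0x14 cont=0 payload=0x14=20: acc |= 20<<14 -> acc=339333 shift=21 [end]
Varint 3: bytes[6:9] = 85 DB 14 -> value 339333 (3 byte(s))
  byte[9]=0xAB cont=1 payload=0x2B=43: acc |= 43<<0 -> acc=43 shift=7
  byte[10]=0xA8 cont=1 payload=0x28=40: acc |= 40<<7 -> acc=5163 shift=14
  byte[11]=0x06 cont=0 payload=0x06=6: acc |= 6<<14 -> acc=103467 shift=21 [end]
Varint 4: bytes[9:12] = AB A8 06 -> value 103467 (3 byte(s))
  byte[12]=0x89 cont=1 payload=0x09=9: acc |= 9<<0 -> acc=9 shift=7
  byte[13]=0xA0 cont=1 payload=0x20=32: acc |= 32<<7 -> acc=4105 shift=14
  byte[14]=0x0A cont=0 payload=0x0A=10: acc |= 10<<14 -> acc=167945 shift=21 [end]
Varint 5: bytes[12:15] = 89 A0 0A -> value 167945 (3 byte(s))
  byte[15]=0xFF cont=1 payload=0x7F=127: acc |= 127<<0 -> acc=127 shift=7
  byte[16]=0xFB cont=1 payload=0x7B=123: acc |= 123<<7 -> acc=15871 shift=14
  byte[17]=0xCA cont=1 payload=0x4A=74: acc |= 74<<14 -> acc=1228287 shift=21
  byte[18]=0x2A cont=0 payload=0x2A=42: acc |= 42<<21 -> acc=89308671 shift=28 [end]
Varint 6: bytes[15:19] = FF FB CA 2A -> value 89308671 (4 byte(s))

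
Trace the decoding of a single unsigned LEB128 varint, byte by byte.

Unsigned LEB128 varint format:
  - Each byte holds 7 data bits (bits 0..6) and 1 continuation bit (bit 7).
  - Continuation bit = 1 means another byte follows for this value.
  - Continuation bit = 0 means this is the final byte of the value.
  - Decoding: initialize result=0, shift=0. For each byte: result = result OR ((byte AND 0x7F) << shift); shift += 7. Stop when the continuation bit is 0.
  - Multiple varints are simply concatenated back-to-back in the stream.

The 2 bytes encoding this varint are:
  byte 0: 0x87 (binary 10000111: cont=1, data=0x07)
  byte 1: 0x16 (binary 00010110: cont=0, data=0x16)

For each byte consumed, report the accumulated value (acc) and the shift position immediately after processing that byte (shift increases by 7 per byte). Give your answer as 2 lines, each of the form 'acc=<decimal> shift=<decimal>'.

Answer: acc=7 shift=7
acc=2823 shift=14

Derivation:
byte 0=0x87: payload=0x07=7, contrib = 7<<0 = 7; acc -> 7, shift -> 7
byte 1=0x16: payload=0x16=22, contrib = 22<<7 = 2816; acc -> 2823, shift -> 14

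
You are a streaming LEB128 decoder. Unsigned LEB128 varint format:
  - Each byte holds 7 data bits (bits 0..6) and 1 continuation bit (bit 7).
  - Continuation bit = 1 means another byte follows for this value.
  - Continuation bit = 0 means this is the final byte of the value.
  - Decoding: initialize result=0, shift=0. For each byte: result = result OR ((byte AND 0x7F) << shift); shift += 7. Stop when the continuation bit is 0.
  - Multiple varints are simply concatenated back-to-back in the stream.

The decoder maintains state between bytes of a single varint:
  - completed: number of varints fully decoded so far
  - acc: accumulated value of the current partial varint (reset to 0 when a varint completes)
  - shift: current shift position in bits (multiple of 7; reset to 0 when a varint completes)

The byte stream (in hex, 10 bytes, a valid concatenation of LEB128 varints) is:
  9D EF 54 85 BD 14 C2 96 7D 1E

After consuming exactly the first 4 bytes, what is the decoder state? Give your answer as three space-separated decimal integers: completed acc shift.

byte[0]=0x9D cont=1 payload=0x1D: acc |= 29<<0 -> completed=0 acc=29 shift=7
byte[1]=0xEF cont=1 payload=0x6F: acc |= 111<<7 -> completed=0 acc=14237 shift=14
byte[2]=0x54 cont=0 payload=0x54: varint #1 complete (value=1390493); reset -> completed=1 acc=0 shift=0
byte[3]=0x85 cont=1 payload=0x05: acc |= 5<<0 -> completed=1 acc=5 shift=7

Answer: 1 5 7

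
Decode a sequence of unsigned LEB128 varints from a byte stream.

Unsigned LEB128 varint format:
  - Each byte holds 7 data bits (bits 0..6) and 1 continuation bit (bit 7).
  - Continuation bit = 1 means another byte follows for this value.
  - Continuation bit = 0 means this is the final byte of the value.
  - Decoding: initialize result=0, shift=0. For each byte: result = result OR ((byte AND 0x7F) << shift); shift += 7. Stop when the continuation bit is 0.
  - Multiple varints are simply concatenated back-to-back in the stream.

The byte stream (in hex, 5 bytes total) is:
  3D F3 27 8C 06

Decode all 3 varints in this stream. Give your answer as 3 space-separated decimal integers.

Answer: 61 5107 780

Derivation:
  byte[0]=0x3D cont=0 payload=0x3D=61: acc |= 61<<0 -> acc=61 shift=7 [end]
Varint 1: bytes[0:1] = 3D -> value 61 (1 byte(s))
  byte[1]=0xF3 cont=1 payload=0x73=115: acc |= 115<<0 -> acc=115 shift=7
  byte[2]=0x27 cont=0 payload=0x27=39: acc |= 39<<7 -> acc=5107 shift=14 [end]
Varint 2: bytes[1:3] = F3 27 -> value 5107 (2 byte(s))
  byte[3]=0x8C cont=1 payload=0x0C=12: acc |= 12<<0 -> acc=12 shift=7
  byte[4]=0x06 cont=0 payload=0x06=6: acc |= 6<<7 -> acc=780 shift=14 [end]
Varint 3: bytes[3:5] = 8C 06 -> value 780 (2 byte(s))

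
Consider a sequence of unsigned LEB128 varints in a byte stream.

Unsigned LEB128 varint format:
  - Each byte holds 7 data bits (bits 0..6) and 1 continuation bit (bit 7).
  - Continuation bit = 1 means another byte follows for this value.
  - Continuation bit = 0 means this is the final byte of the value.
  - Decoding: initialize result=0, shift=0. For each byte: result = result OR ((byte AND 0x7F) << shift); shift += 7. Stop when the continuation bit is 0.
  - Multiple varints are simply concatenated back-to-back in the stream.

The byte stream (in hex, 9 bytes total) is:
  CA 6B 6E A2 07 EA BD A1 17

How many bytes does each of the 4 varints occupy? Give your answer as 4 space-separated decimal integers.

  byte[0]=0xCA cont=1 payload=0x4A=74: acc |= 74<<0 -> acc=74 shift=7
  byte[1]=0x6B cont=0 payload=0x6B=107: acc |= 107<<7 -> acc=13770 shift=14 [end]
Varint 1: bytes[0:2] = CA 6B -> value 13770 (2 byte(s))
  byte[2]=0x6E cont=0 payload=0x6E=110: acc |= 110<<0 -> acc=110 shift=7 [end]
Varint 2: bytes[2:3] = 6E -> value 110 (1 byte(s))
  byte[3]=0xA2 cont=1 payload=0x22=34: acc |= 34<<0 -> acc=34 shift=7
  byte[4]=0x07 cont=0 payload=0x07=7: acc |= 7<<7 -> acc=930 shift=14 [end]
Varint 3: bytes[3:5] = A2 07 -> value 930 (2 byte(s))
  byte[5]=0xEA cont=1 payload=0x6A=106: acc |= 106<<0 -> acc=106 shift=7
  byte[6]=0xBD cont=1 payload=0x3D=61: acc |= 61<<7 -> acc=7914 shift=14
  byte[7]=0xA1 cont=1 payload=0x21=33: acc |= 33<<14 -> acc=548586 shift=21
  byte[8]=0x17 cont=0 payload=0x17=23: acc |= 23<<21 -> acc=48783082 shift=28 [end]
Varint 4: bytes[5:9] = EA BD A1 17 -> value 48783082 (4 byte(s))

Answer: 2 1 2 4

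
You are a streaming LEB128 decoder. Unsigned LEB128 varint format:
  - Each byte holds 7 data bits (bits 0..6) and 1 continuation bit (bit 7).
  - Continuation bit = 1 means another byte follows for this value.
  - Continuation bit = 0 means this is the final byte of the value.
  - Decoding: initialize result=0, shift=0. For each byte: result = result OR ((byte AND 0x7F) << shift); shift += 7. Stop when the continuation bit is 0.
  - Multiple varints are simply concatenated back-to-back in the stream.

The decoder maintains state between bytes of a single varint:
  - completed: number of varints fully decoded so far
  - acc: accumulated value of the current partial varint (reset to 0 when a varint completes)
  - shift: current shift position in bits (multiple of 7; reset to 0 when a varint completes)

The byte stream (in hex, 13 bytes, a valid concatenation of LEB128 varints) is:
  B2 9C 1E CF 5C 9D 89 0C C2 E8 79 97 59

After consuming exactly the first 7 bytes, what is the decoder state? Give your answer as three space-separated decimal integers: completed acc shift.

Answer: 2 1181 14

Derivation:
byte[0]=0xB2 cont=1 payload=0x32: acc |= 50<<0 -> completed=0 acc=50 shift=7
byte[1]=0x9C cont=1 payload=0x1C: acc |= 28<<7 -> completed=0 acc=3634 shift=14
byte[2]=0x1E cont=0 payload=0x1E: varint #1 complete (value=495154); reset -> completed=1 acc=0 shift=0
byte[3]=0xCF cont=1 payload=0x4F: acc |= 79<<0 -> completed=1 acc=79 shift=7
byte[4]=0x5C cont=0 payload=0x5C: varint #2 complete (value=11855); reset -> completed=2 acc=0 shift=0
byte[5]=0x9D cont=1 payload=0x1D: acc |= 29<<0 -> completed=2 acc=29 shift=7
byte[6]=0x89 cont=1 payload=0x09: acc |= 9<<7 -> completed=2 acc=1181 shift=14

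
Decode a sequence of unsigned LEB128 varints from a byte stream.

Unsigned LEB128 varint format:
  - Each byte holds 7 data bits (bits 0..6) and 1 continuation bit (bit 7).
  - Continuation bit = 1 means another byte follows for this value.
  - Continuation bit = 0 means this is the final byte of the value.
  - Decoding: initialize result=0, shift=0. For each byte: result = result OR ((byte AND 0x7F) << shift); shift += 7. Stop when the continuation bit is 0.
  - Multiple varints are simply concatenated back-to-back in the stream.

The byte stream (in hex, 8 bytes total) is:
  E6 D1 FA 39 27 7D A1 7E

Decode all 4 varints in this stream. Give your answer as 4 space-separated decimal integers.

  byte[0]=0xE6 cont=1 payload=0x66=102: acc |= 102<<0 -> acc=102 shift=7
  byte[1]=0xD1 cont=1 payload=0x51=81: acc |= 81<<7 -> acc=10470 shift=14
  byte[2]=0xFA cont=1 payload=0x7A=122: acc |= 122<<14 -> acc=2009318 shift=21
  byte[3]=0x39 cont=0 payload=0x39=57: acc |= 57<<21 -> acc=121546982 shift=28 [end]
Varint 1: bytes[0:4] = E6 D1 FA 39 -> value 121546982 (4 byte(s))
  byte[4]=0x27 cont=0 payload=0x27=39: acc |= 39<<0 -> acc=39 shift=7 [end]
Varint 2: bytes[4:5] = 27 -> value 39 (1 byte(s))
  byte[5]=0x7D cont=0 payload=0x7D=125: acc |= 125<<0 -> acc=125 shift=7 [end]
Varint 3: bytes[5:6] = 7D -> value 125 (1 byte(s))
  byte[6]=0xA1 cont=1 payload=0x21=33: acc |= 33<<0 -> acc=33 shift=7
  byte[7]=0x7E cont=0 payload=0x7E=126: acc |= 126<<7 -> acc=16161 shift=14 [end]
Varint 4: bytes[6:8] = A1 7E -> value 16161 (2 byte(s))

Answer: 121546982 39 125 16161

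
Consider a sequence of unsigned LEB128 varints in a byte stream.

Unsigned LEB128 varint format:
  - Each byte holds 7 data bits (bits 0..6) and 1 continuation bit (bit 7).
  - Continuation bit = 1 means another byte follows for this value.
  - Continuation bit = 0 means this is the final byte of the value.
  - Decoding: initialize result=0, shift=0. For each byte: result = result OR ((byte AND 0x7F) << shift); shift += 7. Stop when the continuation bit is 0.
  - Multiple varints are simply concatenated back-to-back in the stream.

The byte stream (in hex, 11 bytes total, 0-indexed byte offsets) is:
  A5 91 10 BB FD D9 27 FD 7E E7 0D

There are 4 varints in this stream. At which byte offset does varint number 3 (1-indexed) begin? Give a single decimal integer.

  byte[0]=0xA5 cont=1 payload=0x25=37: acc |= 37<<0 -> acc=37 shift=7
  byte[1]=0x91 cont=1 payload=0x11=17: acc |= 17<<7 -> acc=2213 shift=14
  byte[2]=0x10 cont=0 payload=0x10=16: acc |= 16<<14 -> acc=264357 shift=21 [end]
Varint 1: bytes[0:3] = A5 91 10 -> value 264357 (3 byte(s))
  byte[3]=0xBB cont=1 payload=0x3B=59: acc |= 59<<0 -> acc=59 shift=7
  byte[4]=0xFD cont=1 payload=0x7D=125: acc |= 125<<7 -> acc=16059 shift=14
  byte[5]=0xD9 cont=1 payload=0x59=89: acc |= 89<<14 -> acc=1474235 shift=21
  byte[6]=0x27 cont=0 payload=0x27=39: acc |= 39<<21 -> acc=83263163 shift=28 [end]
Varint 2: bytes[3:7] = BB FD D9 27 -> value 83263163 (4 byte(s))
  byte[7]=0xFD cont=1 payload=0x7D=125: acc |= 125<<0 -> acc=125 shift=7
  byte[8]=0x7E cont=0 payload=0x7E=126: acc |= 126<<7 -> acc=16253 shift=14 [end]
Varint 3: bytes[7:9] = FD 7E -> value 16253 (2 byte(s))
  byte[9]=0xE7 cont=1 payload=0x67=103: acc |= 103<<0 -> acc=103 shift=7
  byte[10]=0x0D cont=0 payload=0x0D=13: acc |= 13<<7 -> acc=1767 shift=14 [end]
Varint 4: bytes[9:11] = E7 0D -> value 1767 (2 byte(s))

Answer: 7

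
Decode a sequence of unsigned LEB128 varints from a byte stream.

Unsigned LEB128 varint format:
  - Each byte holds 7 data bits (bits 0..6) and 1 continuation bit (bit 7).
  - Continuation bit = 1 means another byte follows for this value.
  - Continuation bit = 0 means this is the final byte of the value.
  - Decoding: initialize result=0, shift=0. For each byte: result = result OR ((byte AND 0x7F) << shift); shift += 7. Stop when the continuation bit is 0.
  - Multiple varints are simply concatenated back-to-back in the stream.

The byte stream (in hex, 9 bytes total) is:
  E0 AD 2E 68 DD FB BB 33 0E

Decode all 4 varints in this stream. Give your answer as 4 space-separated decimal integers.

Answer: 759520 104 107937245 14

Derivation:
  byte[0]=0xE0 cont=1 payload=0x60=96: acc |= 96<<0 -> acc=96 shift=7
  byte[1]=0xAD cont=1 payload=0x2D=45: acc |= 45<<7 -> acc=5856 shift=14
  byte[2]=0x2E cont=0 payload=0x2E=46: acc |= 46<<14 -> acc=759520 shift=21 [end]
Varint 1: bytes[0:3] = E0 AD 2E -> value 759520 (3 byte(s))
  byte[3]=0x68 cont=0 payload=0x68=104: acc |= 104<<0 -> acc=104 shift=7 [end]
Varint 2: bytes[3:4] = 68 -> value 104 (1 byte(s))
  byte[4]=0xDD cont=1 payload=0x5D=93: acc |= 93<<0 -> acc=93 shift=7
  byte[5]=0xFB cont=1 payload=0x7B=123: acc |= 123<<7 -> acc=15837 shift=14
  byte[6]=0xBB cont=1 payload=0x3B=59: acc |= 59<<14 -> acc=982493 shift=21
  byte[7]=0x33 cont=0 payload=0x33=51: acc |= 51<<21 -> acc=107937245 shift=28 [end]
Varint 3: bytes[4:8] = DD FB BB 33 -> value 107937245 (4 byte(s))
  byte[8]=0x0E cont=0 payload=0x0E=14: acc |= 14<<0 -> acc=14 shift=7 [end]
Varint 4: bytes[8:9] = 0E -> value 14 (1 byte(s))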